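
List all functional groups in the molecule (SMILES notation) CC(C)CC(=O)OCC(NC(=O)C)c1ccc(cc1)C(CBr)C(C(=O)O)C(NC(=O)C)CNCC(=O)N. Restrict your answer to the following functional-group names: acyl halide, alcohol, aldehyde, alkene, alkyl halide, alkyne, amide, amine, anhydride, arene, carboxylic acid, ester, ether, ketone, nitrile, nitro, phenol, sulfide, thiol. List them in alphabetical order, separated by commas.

alkyl halide, amide, amine, arene, carboxylic acid, ester

–C(=O)–O–C with C on the carbonyl side → ester.
pendant –NHC(=O)CH3: N bonded to a carbonyl → amide (not amine).
para-disubstituted benzene ring → arene.
pendant –CH2X: halogen on sp³ carbon → alkyl halide.
pendant –COOH: carbonyl C bonded to C and –OH → carboxylic acid.
pendant –NHC(=O)CH3: N bonded to a carbonyl → amide (not amine).
C–N–C with sp³ carbons and no adjacent C=O → amine (secondary).
–C(=O)NH2: carbonyl C bonded to C and to N → amide (the N is not a separate amine).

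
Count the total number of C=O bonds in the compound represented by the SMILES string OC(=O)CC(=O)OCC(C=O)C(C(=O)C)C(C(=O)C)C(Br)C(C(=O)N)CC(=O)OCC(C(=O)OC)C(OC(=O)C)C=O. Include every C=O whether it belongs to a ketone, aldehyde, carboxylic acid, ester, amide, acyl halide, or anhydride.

HOOC: carboxylic acid, 1 C=O (running total 1).
CH2COOCH2: ester, 1 C=O (running total 2).
CH(CHO): aldehyde, 1 C=O (running total 3).
CH(COCH3): ketone, 1 C=O (running total 4).
CH(COCH3): ketone, 1 C=O (running total 5).
CH(CONH2): amide, 1 C=O (running total 6).
CH2COOCH2: ester, 1 C=O (running total 7).
CH(COOCH3): ester, 1 C=O (running total 8).
CH(OCOCH3): ester, 1 C=O (running total 9).
CHO: aldehyde, 1 C=O (running total 10).

10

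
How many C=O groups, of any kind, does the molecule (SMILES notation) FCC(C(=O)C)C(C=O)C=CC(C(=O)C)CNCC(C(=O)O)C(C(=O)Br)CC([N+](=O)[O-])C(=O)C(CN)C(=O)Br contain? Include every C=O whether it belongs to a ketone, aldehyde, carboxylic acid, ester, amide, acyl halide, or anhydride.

CH(COCH3): ketone, 1 C=O (running total 1).
CH(CHO): aldehyde, 1 C=O (running total 2).
CH(COCH3): ketone, 1 C=O (running total 3).
CH(COOH): carboxylic acid, 1 C=O (running total 4).
CH(COBr): acyl halide, 1 C=O (running total 5).
CO: ketone, 1 C=O (running total 6).
COBr: acyl halide, 1 C=O (running total 7).

7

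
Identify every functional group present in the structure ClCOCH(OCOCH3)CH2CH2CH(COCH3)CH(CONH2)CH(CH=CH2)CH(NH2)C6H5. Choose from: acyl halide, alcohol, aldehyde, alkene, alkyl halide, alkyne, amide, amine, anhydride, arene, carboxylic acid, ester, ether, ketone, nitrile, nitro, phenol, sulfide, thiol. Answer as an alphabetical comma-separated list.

Working along the chain:
  ClCO: –C(=O)Cl: carbonyl C bonded to C and to a halogen → acyl halide (not alkyl halide).
  CH(OCOCH3): pendant –OC(=O)CH3: an acyloxy group → ester.
  CH(COCH3): pendant –COCH3: carbonyl C bonded to two carbons → ketone.
  CH(CONH2): pendant –CONH2: carbonyl C bonded to C and N → amide.
  CH(CH=CH2): pendant –CH=CH2: C=C double bond → alkene.
  CH(NH2): –NH2 on an sp³ carbon with no adjacent C=O → amine.
  C6H5: –C6H5 phenyl ring → arene.

acyl halide, alkene, amide, amine, arene, ester, ketone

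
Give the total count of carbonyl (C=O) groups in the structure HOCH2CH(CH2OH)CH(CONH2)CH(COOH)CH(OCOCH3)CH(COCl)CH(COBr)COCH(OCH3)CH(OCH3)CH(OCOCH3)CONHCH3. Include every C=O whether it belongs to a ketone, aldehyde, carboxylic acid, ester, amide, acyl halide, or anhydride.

8

CH(CONH2): amide, 1 C=O (running total 1).
CH(COOH): carboxylic acid, 1 C=O (running total 2).
CH(OCOCH3): ester, 1 C=O (running total 3).
CH(COCl): acyl halide, 1 C=O (running total 4).
CH(COBr): acyl halide, 1 C=O (running total 5).
CO: ketone, 1 C=O (running total 6).
CH(OCOCH3): ester, 1 C=O (running total 7).
CONHCH3: amide, 1 C=O (running total 8).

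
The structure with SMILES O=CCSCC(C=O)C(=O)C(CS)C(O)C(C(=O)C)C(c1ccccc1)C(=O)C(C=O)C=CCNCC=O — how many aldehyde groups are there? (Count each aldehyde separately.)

Taking each segment in turn:
  OHC: terminal –CHO: carbonyl C bonded to H and C → aldehyde.
  CH2SCH2: C–S–C linkage → sulfide (thioether).
  CH(CHO): pendant –CHO: carbonyl C bonded to C and H → aldehyde.
  CO: –C(=O)– with carbon on both sides → ketone.
  CH(CH2SH): pendant –CH2SH → thiol.
  CH(OH): –OH on an sp³ carbon → alcohol (secondary).
  CH(COCH3): pendant –COCH3: carbonyl C bonded to two carbons → ketone.
  CH(C6H5): pendant –C6H5: benzene ring → arene.
  CO: –C(=O)– with carbon on both sides → ketone.
  CH(CHO): pendant –CHO: carbonyl C bonded to C and H → aldehyde.
  CH=CH: C=C double bond → alkene.
  CH2NHCH2: C–N–C with sp³ carbons and no adjacent C=O → amine (secondary).
  CHO: terminal –CHO: carbonyl C bonded to H and C → aldehyde.
Aldehyde appears at: OHC, CH(CHO), CH(CHO), CHO → 4.

4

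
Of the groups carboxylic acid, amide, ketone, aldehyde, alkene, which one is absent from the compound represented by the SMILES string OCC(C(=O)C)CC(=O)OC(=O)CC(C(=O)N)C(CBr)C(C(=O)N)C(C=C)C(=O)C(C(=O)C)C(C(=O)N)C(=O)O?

aldehyde

amide: present (CH(CONH2) — pendant –CONH2: carbonyl C bonded to C and N → amide).
alkene: present (CH(CH=CH2) — pendant –CH=CH2: C=C double bond → alkene).
ketone: present (CH(COCH3) — pendant –COCH3: carbonyl C bonded to two carbons → ketone).
carboxylic acid: present (COOH — –COOH: carbonyl C bonded to –OH and C → carboxylic acid (the –OH is not a separate alcohol)).
aldehyde: absent. In each of CH(COCH3) and CO, the carbonyl carbon is bonded to two carbons, so it is a ketone, not an aldehyde. In COOH, the carbonyl carbon bears –OH, not –H, so it is a carboxylic acid.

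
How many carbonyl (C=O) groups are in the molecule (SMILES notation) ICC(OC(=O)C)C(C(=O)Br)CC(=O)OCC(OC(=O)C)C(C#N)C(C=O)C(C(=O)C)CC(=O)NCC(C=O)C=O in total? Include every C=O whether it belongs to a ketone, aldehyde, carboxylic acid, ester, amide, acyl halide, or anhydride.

CH(OCOCH3): ester, 1 C=O (running total 1).
CH(COBr): acyl halide, 1 C=O (running total 2).
CH2COOCH2: ester, 1 C=O (running total 3).
CH(OCOCH3): ester, 1 C=O (running total 4).
CH(CHO): aldehyde, 1 C=O (running total 5).
CH(COCH3): ketone, 1 C=O (running total 6).
CH2CONHCH2: amide, 1 C=O (running total 7).
CH(CHO): aldehyde, 1 C=O (running total 8).
CHO: aldehyde, 1 C=O (running total 9).

9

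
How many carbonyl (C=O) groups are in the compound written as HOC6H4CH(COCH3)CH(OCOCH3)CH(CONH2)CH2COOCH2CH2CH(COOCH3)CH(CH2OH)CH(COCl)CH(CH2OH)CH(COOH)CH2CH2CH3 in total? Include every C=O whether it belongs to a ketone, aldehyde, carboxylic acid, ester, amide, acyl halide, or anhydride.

7

CH(COCH3): ketone, 1 C=O (running total 1).
CH(OCOCH3): ester, 1 C=O (running total 2).
CH(CONH2): amide, 1 C=O (running total 3).
CH2COOCH2: ester, 1 C=O (running total 4).
CH(COOCH3): ester, 1 C=O (running total 5).
CH(COCl): acyl halide, 1 C=O (running total 6).
CH(COOH): carboxylic acid, 1 C=O (running total 7).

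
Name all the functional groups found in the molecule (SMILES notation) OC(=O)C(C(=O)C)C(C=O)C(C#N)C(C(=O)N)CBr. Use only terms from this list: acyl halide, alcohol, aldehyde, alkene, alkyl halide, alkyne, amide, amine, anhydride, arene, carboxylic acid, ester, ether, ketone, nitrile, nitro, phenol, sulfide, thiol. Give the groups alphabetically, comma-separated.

Taking each segment in turn:
  HOOC: –COOH: carbonyl C bonded to –OH and C → carboxylic acid (the –OH is not a separate alcohol).
  CH(COCH3): pendant –COCH3: carbonyl C bonded to two carbons → ketone.
  CH(CHO): pendant –CHO: carbonyl C bonded to C and H → aldehyde.
  CH(CN): pendant –C≡N: nitrile.
  CH(CONH2): pendant –CONH2: carbonyl C bonded to C and N → amide.
  CH2Br: halogen on an sp³ carbon → alkyl halide.

aldehyde, alkyl halide, amide, carboxylic acid, ketone, nitrile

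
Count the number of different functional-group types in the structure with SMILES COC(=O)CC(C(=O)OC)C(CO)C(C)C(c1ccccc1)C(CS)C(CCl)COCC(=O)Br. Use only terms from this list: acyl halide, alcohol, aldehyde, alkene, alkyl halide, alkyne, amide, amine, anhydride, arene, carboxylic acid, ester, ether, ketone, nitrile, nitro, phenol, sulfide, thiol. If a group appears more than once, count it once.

7

Reading the structure from left to right:
  CH3OOC: CH3O–C(=O)–: carbonyl C bonded to C and to –OCH3 → ester (not ketone + ether).
  CH(COOCH3): pendant –COOCH3: carbonyl C bonded to C and –OCH3 → ester.
  CH(CH2OH): pendant –CH2OH on an sp³ backbone C → alcohol.
  CH(C6H5): pendant –C6H5: benzene ring → arene.
  CH(CH2SH): pendant –CH2SH → thiol.
  CH(CH2Cl): pendant –CH2X: halogen on sp³ carbon → alkyl halide.
  CH2OCH2: C–O–C with sp³ carbons on both sides and no adjacent C=O → ether.
  COBr: –C(=O)Br: carbonyl C bonded to C and to a halogen → acyl halide (not alkyl halide).
Distinct types present: acyl halide, alcohol, alkyl halide, arene, ester, ether, thiol.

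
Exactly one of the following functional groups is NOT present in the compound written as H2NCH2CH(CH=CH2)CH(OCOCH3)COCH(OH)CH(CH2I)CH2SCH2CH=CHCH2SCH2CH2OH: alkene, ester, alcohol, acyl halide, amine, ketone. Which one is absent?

alcohol: present (CH(OH) — –OH on an sp³ carbon → alcohol (secondary)).
amine: present (H2NCH2 — –NH2 on an sp³ carbon with no adjacent C=O → amine).
ketone: present (CO — –C(=O)– with carbon on both sides → ketone).
ester: present (CH(OCOCH3) — pendant –OC(=O)CH3: an acyloxy group → ester).
alkene: present (CH(CH=CH2) — pendant –CH=CH2: C=C double bond → alkene).
acyl halide: no segment matches this pattern.

acyl halide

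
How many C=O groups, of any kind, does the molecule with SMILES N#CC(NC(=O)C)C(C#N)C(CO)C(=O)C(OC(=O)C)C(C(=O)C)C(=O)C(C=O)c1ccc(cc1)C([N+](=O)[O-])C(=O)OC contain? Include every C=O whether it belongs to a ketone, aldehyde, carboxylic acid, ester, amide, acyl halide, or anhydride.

CH(NHCOCH3): amide, 1 C=O (running total 1).
CO: ketone, 1 C=O (running total 2).
CH(OCOCH3): ester, 1 C=O (running total 3).
CH(COCH3): ketone, 1 C=O (running total 4).
CO: ketone, 1 C=O (running total 5).
CH(CHO): aldehyde, 1 C=O (running total 6).
COOCH3: ester, 1 C=O (running total 7).

7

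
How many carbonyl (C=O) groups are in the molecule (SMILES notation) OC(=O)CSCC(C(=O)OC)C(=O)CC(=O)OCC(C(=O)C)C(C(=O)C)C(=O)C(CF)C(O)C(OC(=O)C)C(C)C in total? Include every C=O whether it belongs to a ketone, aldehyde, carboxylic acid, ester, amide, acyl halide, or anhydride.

HOOC: carboxylic acid, 1 C=O (running total 1).
CH(COOCH3): ester, 1 C=O (running total 2).
CO: ketone, 1 C=O (running total 3).
CH2COOCH2: ester, 1 C=O (running total 4).
CH(COCH3): ketone, 1 C=O (running total 5).
CH(COCH3): ketone, 1 C=O (running total 6).
CO: ketone, 1 C=O (running total 7).
CH(OCOCH3): ester, 1 C=O (running total 8).

8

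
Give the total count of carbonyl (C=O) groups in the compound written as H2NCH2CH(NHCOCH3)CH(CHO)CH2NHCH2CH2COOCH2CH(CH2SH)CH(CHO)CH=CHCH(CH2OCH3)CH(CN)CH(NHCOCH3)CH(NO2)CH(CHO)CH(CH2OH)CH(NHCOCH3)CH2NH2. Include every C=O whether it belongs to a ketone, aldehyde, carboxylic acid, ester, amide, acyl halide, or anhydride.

CH(NHCOCH3): amide, 1 C=O (running total 1).
CH(CHO): aldehyde, 1 C=O (running total 2).
CH2COOCH2: ester, 1 C=O (running total 3).
CH(CHO): aldehyde, 1 C=O (running total 4).
CH(NHCOCH3): amide, 1 C=O (running total 5).
CH(CHO): aldehyde, 1 C=O (running total 6).
CH(NHCOCH3): amide, 1 C=O (running total 7).

7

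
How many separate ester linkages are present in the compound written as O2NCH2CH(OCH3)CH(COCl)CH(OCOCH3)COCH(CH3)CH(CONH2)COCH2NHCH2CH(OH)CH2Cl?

Reading the structure from left to right:
  O2NCH2: –NO2 on carbon → nitro group.
  CH(OCH3): pendant –OCH3: C–O–C with sp³ C, no adjacent C=O → ether.
  CH(COCl): pendant –C(=O)X: carbonyl C bonded to C and halogen → acyl halide.
  CH(OCOCH3): pendant –OC(=O)CH3: an acyloxy group → ester.
  CO: –C(=O)– with carbon on both sides → ketone.
  CH(CONH2): pendant –CONH2: carbonyl C bonded to C and N → amide.
  CO: –C(=O)– with carbon on both sides → ketone.
  CH2NHCH2: C–N–C with sp³ carbons and no adjacent C=O → amine (secondary).
  CH(OH): –OH on an sp³ carbon → alcohol (secondary).
  CH2Cl: halogen on an sp³ carbon → alkyl halide.
Ester appears at: CH(OCOCH3) → 1.

1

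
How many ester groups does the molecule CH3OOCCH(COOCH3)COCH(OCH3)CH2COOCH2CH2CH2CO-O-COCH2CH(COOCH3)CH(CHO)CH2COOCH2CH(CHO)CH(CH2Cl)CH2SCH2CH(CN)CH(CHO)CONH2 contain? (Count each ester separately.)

5

CH3O–C(=O)–: carbonyl C bonded to C and to –OCH3 → ester (not ketone + ether).
pendant –COOCH3: carbonyl C bonded to C and –OCH3 → ester.
–C(=O)– with carbon on both sides → ketone.
pendant –OCH3: C–O–C with sp³ C, no adjacent C=O → ether.
–C(=O)–O–C with C on the carbonyl side → ester.
two acyl groups sharing one oxygen, –C(=O)–O–C(=O)– → anhydride.
pendant –COOCH3: carbonyl C bonded to C and –OCH3 → ester.
pendant –CHO: carbonyl C bonded to C and H → aldehyde.
–C(=O)–O–C with C on the carbonyl side → ester.
pendant –CHO: carbonyl C bonded to C and H → aldehyde.
pendant –CH2X: halogen on sp³ carbon → alkyl halide.
C–S–C linkage → sulfide (thioether).
pendant –C≡N: nitrile.
pendant –CHO: carbonyl C bonded to C and H → aldehyde.
–C(=O)NH2: carbonyl C bonded to C and to N → amide (the N is not a separate amine).
Ester appears at: CH3OOC, CH(COOCH3), CH2COOCH2, CH(COOCH3), CH2COOCH2 → 5.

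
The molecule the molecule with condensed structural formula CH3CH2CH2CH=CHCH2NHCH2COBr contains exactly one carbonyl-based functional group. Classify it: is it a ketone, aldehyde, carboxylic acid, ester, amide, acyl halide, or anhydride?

acyl halide

The carbonyl is in the COBr segment: –C(=O)Br: carbonyl C bonded to C and to a halogen → acyl halide (not alkyl halide).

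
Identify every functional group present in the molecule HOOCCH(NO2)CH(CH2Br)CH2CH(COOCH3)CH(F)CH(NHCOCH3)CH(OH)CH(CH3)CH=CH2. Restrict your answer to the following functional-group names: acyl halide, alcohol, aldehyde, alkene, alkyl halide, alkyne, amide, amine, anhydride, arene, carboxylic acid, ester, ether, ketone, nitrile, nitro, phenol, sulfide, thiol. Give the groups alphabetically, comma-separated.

–COOH: carbonyl C bonded to –OH and C → carboxylic acid (the –OH is not a separate alcohol).
–NO2 on an sp³ carbon → nitro (the N=O is not a carbonyl).
pendant –CH2X: halogen on sp³ carbon → alkyl halide.
pendant –COOCH3: carbonyl C bonded to C and –OCH3 → ester.
halogen on an sp³ carbon → alkyl halide.
pendant –NHC(=O)CH3: N bonded to a carbonyl → amide (not amine).
–OH on an sp³ carbon → alcohol (secondary).
C=C double bond → alkene.

alcohol, alkene, alkyl halide, amide, carboxylic acid, ester, nitro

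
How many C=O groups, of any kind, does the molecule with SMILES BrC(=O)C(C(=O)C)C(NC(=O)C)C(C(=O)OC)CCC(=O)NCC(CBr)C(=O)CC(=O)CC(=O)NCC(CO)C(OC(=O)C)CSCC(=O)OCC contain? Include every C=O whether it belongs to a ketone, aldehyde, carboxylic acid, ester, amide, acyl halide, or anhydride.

10

BrCO: acyl halide, 1 C=O (running total 1).
CH(COCH3): ketone, 1 C=O (running total 2).
CH(NHCOCH3): amide, 1 C=O (running total 3).
CH(COOCH3): ester, 1 C=O (running total 4).
CH2CONHCH2: amide, 1 C=O (running total 5).
CO: ketone, 1 C=O (running total 6).
CO: ketone, 1 C=O (running total 7).
CH2CONHCH2: amide, 1 C=O (running total 8).
CH(OCOCH3): ester, 1 C=O (running total 9).
COOCH2CH3: ester, 1 C=O (running total 10).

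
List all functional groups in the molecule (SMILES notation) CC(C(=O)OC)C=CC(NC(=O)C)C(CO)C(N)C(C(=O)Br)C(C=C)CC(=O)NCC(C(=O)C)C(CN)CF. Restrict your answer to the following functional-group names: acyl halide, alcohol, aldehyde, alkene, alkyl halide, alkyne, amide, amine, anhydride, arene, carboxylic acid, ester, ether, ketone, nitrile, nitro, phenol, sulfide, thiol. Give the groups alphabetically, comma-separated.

acyl halide, alcohol, alkene, alkyl halide, amide, amine, ester, ketone

Reading the structure from left to right:
  CH(COOCH3): pendant –COOCH3: carbonyl C bonded to C and –OCH3 → ester.
  CH=CH: C=C double bond → alkene.
  CH(NHCOCH3): pendant –NHC(=O)CH3: N bonded to a carbonyl → amide (not amine).
  CH(CH2OH): pendant –CH2OH on an sp³ backbone C → alcohol.
  CH(NH2): –NH2 on an sp³ carbon with no adjacent C=O → amine.
  CH(COBr): pendant –C(=O)X: carbonyl C bonded to C and halogen → acyl halide.
  CH(CH=CH2): pendant –CH=CH2: C=C double bond → alkene.
  CH2CONHCH2: –C(=O)–N– linkage → amide (the N is not an amine).
  CH(COCH3): pendant –COCH3: carbonyl C bonded to two carbons → ketone.
  CH(CH2NH2): pendant –CH2NH2: N on sp³ C, no adjacent C=O → amine.
  CH2F: halogen on an sp³ carbon → alkyl halide.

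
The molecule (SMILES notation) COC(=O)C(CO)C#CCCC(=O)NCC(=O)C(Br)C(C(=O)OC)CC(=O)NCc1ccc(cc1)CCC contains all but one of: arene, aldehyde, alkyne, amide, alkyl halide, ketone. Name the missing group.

ketone: present (CO — –C(=O)– with carbon on both sides → ketone).
arene: present (C6H4 — para-disubstituted benzene ring → arene).
alkyl halide: present (CH(Br) — halogen on an sp³ carbon → alkyl halide).
amide: present (CH2CONHCH2 — –C(=O)–N– linkage → amide (the N is not an amine)).
alkyne: present (C≡C — C≡C triple bond → alkyne).
aldehyde: absent. In CO, the carbonyl carbon is bonded to two carbons, so it is a ketone, not an aldehyde.

aldehyde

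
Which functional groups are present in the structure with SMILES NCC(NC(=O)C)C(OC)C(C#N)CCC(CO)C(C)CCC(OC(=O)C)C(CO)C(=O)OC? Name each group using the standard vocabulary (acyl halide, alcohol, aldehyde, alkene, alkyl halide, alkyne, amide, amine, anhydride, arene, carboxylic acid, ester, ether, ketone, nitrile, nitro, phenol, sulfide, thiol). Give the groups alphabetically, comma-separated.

–NH2 on an sp³ carbon with no adjacent C=O → amine.
pendant –NHC(=O)CH3: N bonded to a carbonyl → amide (not amine).
pendant –OCH3: C–O–C with sp³ C, no adjacent C=O → ether.
pendant –C≡N: nitrile.
pendant –CH2OH on an sp³ backbone C → alcohol.
pendant –OC(=O)CH3: an acyloxy group → ester.
pendant –CH2OH on an sp³ backbone C → alcohol.
–C(=O)OCH3: carbonyl C bonded to C and to –OCH3 → ester (not ketone + ether).

alcohol, amide, amine, ester, ether, nitrile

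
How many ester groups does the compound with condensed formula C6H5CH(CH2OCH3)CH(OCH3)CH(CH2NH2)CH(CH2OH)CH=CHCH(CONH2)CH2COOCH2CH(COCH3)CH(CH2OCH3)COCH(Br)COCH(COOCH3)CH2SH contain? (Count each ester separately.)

2

Working along the chain:
  C6H5: C6H5– phenyl ring → arene.
  CH(CH2OCH3): pendant –CH2OCH3: C–O–C linkage → ether.
  CH(OCH3): pendant –OCH3: C–O–C with sp³ C, no adjacent C=O → ether.
  CH(CH2NH2): pendant –CH2NH2: N on sp³ C, no adjacent C=O → amine.
  CH(CH2OH): pendant –CH2OH on an sp³ backbone C → alcohol.
  CH=CH: C=C double bond → alkene.
  CH(CONH2): pendant –CONH2: carbonyl C bonded to C and N → amide.
  CH2COOCH2: –C(=O)–O–C with C on the carbonyl side → ester.
  CH(COCH3): pendant –COCH3: carbonyl C bonded to two carbons → ketone.
  CH(CH2OCH3): pendant –CH2OCH3: C–O–C linkage → ether.
  CO: –C(=O)– with carbon on both sides → ketone.
  CH(Br): halogen on an sp³ carbon → alkyl halide.
  CO: –C(=O)– with carbon on both sides → ketone.
  CH(COOCH3): pendant –COOCH3: carbonyl C bonded to C and –OCH3 → ester.
  CH2SH: –SH on an sp³ carbon → thiol.
Ester appears at: CH2COOCH2, CH(COOCH3) → 2.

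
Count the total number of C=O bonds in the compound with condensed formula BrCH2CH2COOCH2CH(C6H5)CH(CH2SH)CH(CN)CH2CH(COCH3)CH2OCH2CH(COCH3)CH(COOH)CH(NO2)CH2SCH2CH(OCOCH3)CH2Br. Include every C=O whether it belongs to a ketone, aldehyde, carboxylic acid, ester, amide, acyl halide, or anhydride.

CH2COOCH2: ester, 1 C=O (running total 1).
CH(COCH3): ketone, 1 C=O (running total 2).
CH(COCH3): ketone, 1 C=O (running total 3).
CH(COOH): carboxylic acid, 1 C=O (running total 4).
CH(OCOCH3): ester, 1 C=O (running total 5).

5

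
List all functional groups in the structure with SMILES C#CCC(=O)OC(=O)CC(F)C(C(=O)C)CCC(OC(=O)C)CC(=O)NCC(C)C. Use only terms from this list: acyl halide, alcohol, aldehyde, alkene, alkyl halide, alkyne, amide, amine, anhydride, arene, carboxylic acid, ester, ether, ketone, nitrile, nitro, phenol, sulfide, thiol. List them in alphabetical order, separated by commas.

alkyl halide, alkyne, amide, anhydride, ester, ketone

Taking each segment in turn:
  HC≡C: C≡C triple bond → alkyne.
  CH2CO-O-COCH2: two acyl groups sharing one oxygen, –C(=O)–O–C(=O)– → anhydride.
  CH(F): halogen on an sp³ carbon → alkyl halide.
  CH(COCH3): pendant –COCH3: carbonyl C bonded to two carbons → ketone.
  CH(OCOCH3): pendant –OC(=O)CH3: an acyloxy group → ester.
  CH2CONHCH2: –C(=O)–N– linkage → amide (the N is not an amine).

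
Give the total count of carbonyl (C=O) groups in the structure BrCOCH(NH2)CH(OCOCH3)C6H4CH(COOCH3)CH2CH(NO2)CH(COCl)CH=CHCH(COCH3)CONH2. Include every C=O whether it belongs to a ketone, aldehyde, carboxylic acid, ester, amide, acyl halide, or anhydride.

BrCO: acyl halide, 1 C=O (running total 1).
CH(OCOCH3): ester, 1 C=O (running total 2).
CH(COOCH3): ester, 1 C=O (running total 3).
CH(COCl): acyl halide, 1 C=O (running total 4).
CH(COCH3): ketone, 1 C=O (running total 5).
CONH2: amide, 1 C=O (running total 6).

6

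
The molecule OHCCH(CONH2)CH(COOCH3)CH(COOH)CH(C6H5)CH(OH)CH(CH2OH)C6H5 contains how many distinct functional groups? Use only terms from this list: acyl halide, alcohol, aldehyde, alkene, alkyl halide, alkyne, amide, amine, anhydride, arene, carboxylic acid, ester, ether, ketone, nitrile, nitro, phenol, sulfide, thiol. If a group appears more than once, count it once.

6

Taking each segment in turn:
  OHC: terminal –CHO: carbonyl C bonded to H and C → aldehyde.
  CH(CONH2): pendant –CONH2: carbonyl C bonded to C and N → amide.
  CH(COOCH3): pendant –COOCH3: carbonyl C bonded to C and –OCH3 → ester.
  CH(COOH): pendant –COOH: carbonyl C bonded to C and –OH → carboxylic acid.
  CH(C6H5): pendant –C6H5: benzene ring → arene.
  CH(OH): –OH on an sp³ carbon → alcohol (secondary).
  CH(CH2OH): pendant –CH2OH on an sp³ backbone C → alcohol.
  C6H5: –C6H5 phenyl ring → arene.
Distinct types present: alcohol, aldehyde, amide, arene, carboxylic acid, ester.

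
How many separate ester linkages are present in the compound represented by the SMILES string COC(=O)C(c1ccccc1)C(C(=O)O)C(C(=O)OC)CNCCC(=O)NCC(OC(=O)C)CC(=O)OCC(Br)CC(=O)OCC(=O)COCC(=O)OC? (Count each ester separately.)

CH3O–C(=O)–: carbonyl C bonded to C and to –OCH3 → ester (not ketone + ether).
pendant –C6H5: benzene ring → arene.
pendant –COOH: carbonyl C bonded to C and –OH → carboxylic acid.
pendant –COOCH3: carbonyl C bonded to C and –OCH3 → ester.
C–N–C with sp³ carbons and no adjacent C=O → amine (secondary).
–C(=O)–N– linkage → amide (the N is not an amine).
pendant –OC(=O)CH3: an acyloxy group → ester.
–C(=O)–O–C with C on the carbonyl side → ester.
halogen on an sp³ carbon → alkyl halide.
–C(=O)–O–C with C on the carbonyl side → ester.
–C(=O)– with carbon on both sides → ketone.
C–O–C with sp³ carbons on both sides and no adjacent C=O → ether.
–C(=O)OCH3: carbonyl C bonded to C and to –OCH3 → ester (not ketone + ether).
Ester appears at: CH3OOC, CH(COOCH3), CH(OCOCH3), CH2COOCH2, CH2COOCH2, COOCH3 → 6.

6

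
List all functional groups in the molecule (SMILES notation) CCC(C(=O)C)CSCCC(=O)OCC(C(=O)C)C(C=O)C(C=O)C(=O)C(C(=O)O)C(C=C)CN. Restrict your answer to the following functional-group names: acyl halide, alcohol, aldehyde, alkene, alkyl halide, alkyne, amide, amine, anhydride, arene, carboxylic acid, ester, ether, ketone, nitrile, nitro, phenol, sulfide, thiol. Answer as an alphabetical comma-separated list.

aldehyde, alkene, amine, carboxylic acid, ester, ketone, sulfide

pendant –COCH3: carbonyl C bonded to two carbons → ketone.
C–S–C linkage → sulfide (thioether).
–C(=O)–O–C with C on the carbonyl side → ester.
pendant –COCH3: carbonyl C bonded to two carbons → ketone.
pendant –CHO: carbonyl C bonded to C and H → aldehyde.
pendant –CHO: carbonyl C bonded to C and H → aldehyde.
–C(=O)– with carbon on both sides → ketone.
pendant –COOH: carbonyl C bonded to C and –OH → carboxylic acid.
pendant –CH=CH2: C=C double bond → alkene.
–NH2 on an sp³ carbon with no adjacent C=O → amine.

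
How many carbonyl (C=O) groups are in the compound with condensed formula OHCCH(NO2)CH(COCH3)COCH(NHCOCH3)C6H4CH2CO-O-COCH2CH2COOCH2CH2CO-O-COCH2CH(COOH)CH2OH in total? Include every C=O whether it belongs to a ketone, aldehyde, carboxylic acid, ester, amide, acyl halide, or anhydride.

10

OHC: aldehyde, 1 C=O (running total 1).
CH(COCH3): ketone, 1 C=O (running total 2).
CO: ketone, 1 C=O (running total 3).
CH(NHCOCH3): amide, 1 C=O (running total 4).
CH2CO-O-COCH2: anhydride, 2 C=O (running total 6).
CH2COOCH2: ester, 1 C=O (running total 7).
CH2CO-O-COCH2: anhydride, 2 C=O (running total 9).
CH(COOH): carboxylic acid, 1 C=O (running total 10).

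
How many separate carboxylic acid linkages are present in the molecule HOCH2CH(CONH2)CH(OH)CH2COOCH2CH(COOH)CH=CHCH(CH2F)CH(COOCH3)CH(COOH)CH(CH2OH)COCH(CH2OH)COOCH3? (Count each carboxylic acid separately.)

2

Taking each segment in turn:
  HOCH2: HO– on an sp³ carbon → alcohol.
  CH(CONH2): pendant –CONH2: carbonyl C bonded to C and N → amide.
  CH(OH): –OH on an sp³ carbon → alcohol (secondary).
  CH2COOCH2: –C(=O)–O–C with C on the carbonyl side → ester.
  CH(COOH): pendant –COOH: carbonyl C bonded to C and –OH → carboxylic acid.
  CH=CH: C=C double bond → alkene.
  CH(CH2F): pendant –CH2X: halogen on sp³ carbon → alkyl halide.
  CH(COOCH3): pendant –COOCH3: carbonyl C bonded to C and –OCH3 → ester.
  CH(COOH): pendant –COOH: carbonyl C bonded to C and –OH → carboxylic acid.
  CH(CH2OH): pendant –CH2OH on an sp³ backbone C → alcohol.
  CO: –C(=O)– with carbon on both sides → ketone.
  CH(CH2OH): pendant –CH2OH on an sp³ backbone C → alcohol.
  COOCH3: –C(=O)OCH3: carbonyl C bonded to C and to –OCH3 → ester (not ketone + ether).
Carboxylic acid appears at: CH(COOH), CH(COOH) → 2.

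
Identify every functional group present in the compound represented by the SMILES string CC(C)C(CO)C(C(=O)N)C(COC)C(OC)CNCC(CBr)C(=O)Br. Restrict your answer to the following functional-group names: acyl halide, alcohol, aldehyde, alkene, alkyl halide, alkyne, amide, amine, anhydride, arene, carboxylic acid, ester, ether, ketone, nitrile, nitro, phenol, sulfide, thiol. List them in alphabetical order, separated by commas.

acyl halide, alcohol, alkyl halide, amide, amine, ether

Working along the chain:
  CH(CH2OH): pendant –CH2OH on an sp³ backbone C → alcohol.
  CH(CONH2): pendant –CONH2: carbonyl C bonded to C and N → amide.
  CH(CH2OCH3): pendant –CH2OCH3: C–O–C linkage → ether.
  CH(OCH3): pendant –OCH3: C–O–C with sp³ C, no adjacent C=O → ether.
  CH2NHCH2: C–N–C with sp³ carbons and no adjacent C=O → amine (secondary).
  CH(CH2Br): pendant –CH2X: halogen on sp³ carbon → alkyl halide.
  COBr: –C(=O)Br: carbonyl C bonded to C and to a halogen → acyl halide (not alkyl halide).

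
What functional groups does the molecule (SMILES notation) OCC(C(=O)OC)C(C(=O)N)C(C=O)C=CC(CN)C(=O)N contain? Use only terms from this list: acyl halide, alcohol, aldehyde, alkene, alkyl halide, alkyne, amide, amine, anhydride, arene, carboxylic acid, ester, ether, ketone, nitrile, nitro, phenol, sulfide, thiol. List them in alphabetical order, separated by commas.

Reading the structure from left to right:
  HOCH2: HO– on an sp³ carbon → alcohol.
  CH(COOCH3): pendant –COOCH3: carbonyl C bonded to C and –OCH3 → ester.
  CH(CONH2): pendant –CONH2: carbonyl C bonded to C and N → amide.
  CH(CHO): pendant –CHO: carbonyl C bonded to C and H → aldehyde.
  CH=CH: C=C double bond → alkene.
  CH(CH2NH2): pendant –CH2NH2: N on sp³ C, no adjacent C=O → amine.
  CONH2: –C(=O)NH2: carbonyl C bonded to C and to N → amide (the N is not a separate amine).

alcohol, aldehyde, alkene, amide, amine, ester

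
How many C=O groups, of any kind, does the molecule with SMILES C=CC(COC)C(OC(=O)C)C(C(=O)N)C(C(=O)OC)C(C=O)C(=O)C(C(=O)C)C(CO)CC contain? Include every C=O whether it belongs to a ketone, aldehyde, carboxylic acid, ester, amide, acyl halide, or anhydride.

6

CH(OCOCH3): ester, 1 C=O (running total 1).
CH(CONH2): amide, 1 C=O (running total 2).
CH(COOCH3): ester, 1 C=O (running total 3).
CH(CHO): aldehyde, 1 C=O (running total 4).
CO: ketone, 1 C=O (running total 5).
CH(COCH3): ketone, 1 C=O (running total 6).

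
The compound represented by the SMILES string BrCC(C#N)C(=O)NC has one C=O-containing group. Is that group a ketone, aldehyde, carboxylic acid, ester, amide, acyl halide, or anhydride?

amide

The carbonyl is in the CONHCH3 segment: –C(=O)NHCH3: carbonyl C bonded to C and to N → amide (the N is not an amine).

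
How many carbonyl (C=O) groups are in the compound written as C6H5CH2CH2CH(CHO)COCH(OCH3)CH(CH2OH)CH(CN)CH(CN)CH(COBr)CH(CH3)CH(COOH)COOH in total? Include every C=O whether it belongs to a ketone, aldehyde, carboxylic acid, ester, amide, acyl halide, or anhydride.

5

CH(CHO): aldehyde, 1 C=O (running total 1).
CO: ketone, 1 C=O (running total 2).
CH(COBr): acyl halide, 1 C=O (running total 3).
CH(COOH): carboxylic acid, 1 C=O (running total 4).
COOH: carboxylic acid, 1 C=O (running total 5).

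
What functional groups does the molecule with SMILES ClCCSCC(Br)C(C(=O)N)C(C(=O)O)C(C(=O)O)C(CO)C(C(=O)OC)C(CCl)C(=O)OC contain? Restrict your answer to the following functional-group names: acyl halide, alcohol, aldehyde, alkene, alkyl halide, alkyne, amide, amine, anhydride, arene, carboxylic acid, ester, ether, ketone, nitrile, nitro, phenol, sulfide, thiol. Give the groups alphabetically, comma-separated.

Taking each segment in turn:
  ClCH2: halogen on an sp³ carbon → alkyl halide.
  CH2SCH2: C–S–C linkage → sulfide (thioether).
  CH(Br): halogen on an sp³ carbon → alkyl halide.
  CH(CONH2): pendant –CONH2: carbonyl C bonded to C and N → amide.
  CH(COOH): pendant –COOH: carbonyl C bonded to C and –OH → carboxylic acid.
  CH(COOH): pendant –COOH: carbonyl C bonded to C and –OH → carboxylic acid.
  CH(CH2OH): pendant –CH2OH on an sp³ backbone C → alcohol.
  CH(COOCH3): pendant –COOCH3: carbonyl C bonded to C and –OCH3 → ester.
  CH(CH2Cl): pendant –CH2X: halogen on sp³ carbon → alkyl halide.
  COOCH3: –C(=O)OCH3: carbonyl C bonded to C and to –OCH3 → ester (not ketone + ether).

alcohol, alkyl halide, amide, carboxylic acid, ester, sulfide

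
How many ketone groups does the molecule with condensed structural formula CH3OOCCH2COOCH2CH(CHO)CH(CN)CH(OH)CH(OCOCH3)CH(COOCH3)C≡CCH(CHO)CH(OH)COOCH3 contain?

0

Working along the chain:
  CH3OOC: CH3O–C(=O)–: carbonyl C bonded to C and to –OCH3 → ester (not ketone + ether).
  CH2COOCH2: –C(=O)–O–C with C on the carbonyl side → ester.
  CH(CHO): pendant –CHO: carbonyl C bonded to C and H → aldehyde.
  CH(CN): pendant –C≡N: nitrile.
  CH(OH): –OH on an sp³ carbon → alcohol (secondary).
  CH(OCOCH3): pendant –OC(=O)CH3: an acyloxy group → ester.
  CH(COOCH3): pendant –COOCH3: carbonyl C bonded to C and –OCH3 → ester.
  C≡C: C≡C triple bond → alkyne.
  CH(CHO): pendant –CHO: carbonyl C bonded to C and H → aldehyde.
  CH(OH): –OH on an sp³ carbon → alcohol (secondary).
  COOCH3: –C(=O)OCH3: carbonyl C bonded to C and to –OCH3 → ester (not ketone + ether).
No segment is a ketone: CH3OOC is ester, not ketone; CH2COOCH2 is ester, not ketone; CH(CHO) is aldehyde, not ketone. → 0.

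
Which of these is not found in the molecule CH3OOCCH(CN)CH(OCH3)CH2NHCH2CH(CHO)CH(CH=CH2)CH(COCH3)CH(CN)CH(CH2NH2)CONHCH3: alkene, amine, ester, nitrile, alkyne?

alkyne

amine: present (CH2NHCH2 — C–N–C with sp³ carbons and no adjacent C=O → amine (secondary)).
ester: present (CH3OOC — CH3O–C(=O)–: carbonyl C bonded to C and to –OCH3 → ester (not ketone + ether)).
nitrile: present (CH(CN) — pendant –C≡N: nitrile).
alkene: present (CH(CH=CH2) — pendant –CH=CH2: C=C double bond → alkene).
alkyne: absent. In CH(CN), the triple bond is C≡N, not C≡C, so it is a nitrile.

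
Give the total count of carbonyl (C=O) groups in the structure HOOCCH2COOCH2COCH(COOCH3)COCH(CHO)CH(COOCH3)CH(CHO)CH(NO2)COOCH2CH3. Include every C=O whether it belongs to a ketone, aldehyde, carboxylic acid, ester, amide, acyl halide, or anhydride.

9

HOOC: carboxylic acid, 1 C=O (running total 1).
CH2COOCH2: ester, 1 C=O (running total 2).
CO: ketone, 1 C=O (running total 3).
CH(COOCH3): ester, 1 C=O (running total 4).
CO: ketone, 1 C=O (running total 5).
CH(CHO): aldehyde, 1 C=O (running total 6).
CH(COOCH3): ester, 1 C=O (running total 7).
CH(CHO): aldehyde, 1 C=O (running total 8).
COOCH2CH3: ester, 1 C=O (running total 9).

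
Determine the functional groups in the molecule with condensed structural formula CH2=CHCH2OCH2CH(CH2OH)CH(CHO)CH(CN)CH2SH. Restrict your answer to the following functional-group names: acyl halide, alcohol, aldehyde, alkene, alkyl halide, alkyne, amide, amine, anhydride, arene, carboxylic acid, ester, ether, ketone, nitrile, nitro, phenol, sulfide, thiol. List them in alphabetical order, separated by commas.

alcohol, aldehyde, alkene, ether, nitrile, thiol

Working along the chain:
  CH2=CH: C=C double bond → alkene.
  CH2OCH2: C–O–C with sp³ carbons on both sides and no adjacent C=O → ether.
  CH(CH2OH): pendant –CH2OH on an sp³ backbone C → alcohol.
  CH(CHO): pendant –CHO: carbonyl C bonded to C and H → aldehyde.
  CH(CN): pendant –C≡N: nitrile.
  CH2SH: –SH on an sp³ carbon → thiol.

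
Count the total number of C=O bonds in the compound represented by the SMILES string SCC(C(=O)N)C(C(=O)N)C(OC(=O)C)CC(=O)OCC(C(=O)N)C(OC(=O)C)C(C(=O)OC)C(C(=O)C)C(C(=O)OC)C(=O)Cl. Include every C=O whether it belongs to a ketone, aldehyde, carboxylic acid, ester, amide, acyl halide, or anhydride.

CH(CONH2): amide, 1 C=O (running total 1).
CH(CONH2): amide, 1 C=O (running total 2).
CH(OCOCH3): ester, 1 C=O (running total 3).
CH2COOCH2: ester, 1 C=O (running total 4).
CH(CONH2): amide, 1 C=O (running total 5).
CH(OCOCH3): ester, 1 C=O (running total 6).
CH(COOCH3): ester, 1 C=O (running total 7).
CH(COCH3): ketone, 1 C=O (running total 8).
CH(COOCH3): ester, 1 C=O (running total 9).
COCl: acyl halide, 1 C=O (running total 10).

10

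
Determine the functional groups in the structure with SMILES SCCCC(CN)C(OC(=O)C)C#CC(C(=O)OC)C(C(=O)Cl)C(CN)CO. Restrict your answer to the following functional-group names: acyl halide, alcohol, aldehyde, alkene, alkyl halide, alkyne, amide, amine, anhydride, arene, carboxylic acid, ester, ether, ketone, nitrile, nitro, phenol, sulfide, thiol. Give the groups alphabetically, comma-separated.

Reading the structure from left to right:
  HSCH2: –SH on an sp³ carbon → thiol.
  CH(CH2NH2): pendant –CH2NH2: N on sp³ C, no adjacent C=O → amine.
  CH(OCOCH3): pendant –OC(=O)CH3: an acyloxy group → ester.
  C≡C: C≡C triple bond → alkyne.
  CH(COOCH3): pendant –COOCH3: carbonyl C bonded to C and –OCH3 → ester.
  CH(COCl): pendant –C(=O)X: carbonyl C bonded to C and halogen → acyl halide.
  CH(CH2NH2): pendant –CH2NH2: N on sp³ C, no adjacent C=O → amine.
  CH2OH: –OH on an sp³ carbon → alcohol.

acyl halide, alcohol, alkyne, amine, ester, thiol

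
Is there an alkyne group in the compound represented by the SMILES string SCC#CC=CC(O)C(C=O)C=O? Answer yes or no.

Taking each segment in turn:
  HSCH2: –SH on an sp³ carbon → thiol.
  C≡C: C≡C triple bond → alkyne.
  CH=CH: C=C double bond → alkene.
  CH(OH): –OH on an sp³ carbon → alcohol (secondary).
  CH(CHO): pendant –CHO: carbonyl C bonded to C and H → aldehyde.
  CHO: terminal –CHO: carbonyl C bonded to H and C → aldehyde.
The C≡C segment supplies the alkyne: C≡C triple bond → alkyne.

yes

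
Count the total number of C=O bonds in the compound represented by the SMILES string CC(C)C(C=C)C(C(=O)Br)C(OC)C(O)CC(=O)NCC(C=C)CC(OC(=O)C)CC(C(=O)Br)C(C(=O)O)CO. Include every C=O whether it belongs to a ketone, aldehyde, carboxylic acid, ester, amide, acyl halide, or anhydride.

CH(COBr): acyl halide, 1 C=O (running total 1).
CH2CONHCH2: amide, 1 C=O (running total 2).
CH(OCOCH3): ester, 1 C=O (running total 3).
CH(COBr): acyl halide, 1 C=O (running total 4).
CH(COOH): carboxylic acid, 1 C=O (running total 5).

5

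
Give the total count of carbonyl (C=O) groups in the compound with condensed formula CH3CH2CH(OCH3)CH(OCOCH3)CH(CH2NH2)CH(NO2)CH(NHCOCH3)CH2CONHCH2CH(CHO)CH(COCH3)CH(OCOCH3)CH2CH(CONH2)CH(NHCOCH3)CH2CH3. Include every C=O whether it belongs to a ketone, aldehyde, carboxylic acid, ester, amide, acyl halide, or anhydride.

8

CH(OCOCH3): ester, 1 C=O (running total 1).
CH(NHCOCH3): amide, 1 C=O (running total 2).
CH2CONHCH2: amide, 1 C=O (running total 3).
CH(CHO): aldehyde, 1 C=O (running total 4).
CH(COCH3): ketone, 1 C=O (running total 5).
CH(OCOCH3): ester, 1 C=O (running total 6).
CH(CONH2): amide, 1 C=O (running total 7).
CH(NHCOCH3): amide, 1 C=O (running total 8).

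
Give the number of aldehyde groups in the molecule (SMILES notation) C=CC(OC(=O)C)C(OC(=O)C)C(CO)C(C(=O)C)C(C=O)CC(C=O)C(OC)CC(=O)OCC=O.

3

Working along the chain:
  CH2=CH: C=C double bond → alkene.
  CH(OCOCH3): pendant –OC(=O)CH3: an acyloxy group → ester.
  CH(OCOCH3): pendant –OC(=O)CH3: an acyloxy group → ester.
  CH(CH2OH): pendant –CH2OH on an sp³ backbone C → alcohol.
  CH(COCH3): pendant –COCH3: carbonyl C bonded to two carbons → ketone.
  CH(CHO): pendant –CHO: carbonyl C bonded to C and H → aldehyde.
  CH(CHO): pendant –CHO: carbonyl C bonded to C and H → aldehyde.
  CH(OCH3): pendant –OCH3: C–O–C with sp³ C, no adjacent C=O → ether.
  CH2COOCH2: –C(=O)–O–C with C on the carbonyl side → ester.
  CHO: terminal –CHO: carbonyl C bonded to H and C → aldehyde.
Aldehyde appears at: CH(CHO), CH(CHO), CHO → 3.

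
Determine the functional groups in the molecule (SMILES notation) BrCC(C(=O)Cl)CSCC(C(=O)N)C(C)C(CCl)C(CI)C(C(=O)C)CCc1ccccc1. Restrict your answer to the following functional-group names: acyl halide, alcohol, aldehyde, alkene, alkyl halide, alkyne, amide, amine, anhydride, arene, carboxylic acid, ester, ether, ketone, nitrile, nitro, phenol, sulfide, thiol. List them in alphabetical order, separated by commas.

halogen on an sp³ carbon → alkyl halide.
pendant –C(=O)X: carbonyl C bonded to C and halogen → acyl halide.
C–S–C linkage → sulfide (thioether).
pendant –CONH2: carbonyl C bonded to C and N → amide.
pendant –CH2X: halogen on sp³ carbon → alkyl halide.
pendant –CH2X: halogen on sp³ carbon → alkyl halide.
pendant –COCH3: carbonyl C bonded to two carbons → ketone.
–C6H5 phenyl ring → arene.

acyl halide, alkyl halide, amide, arene, ketone, sulfide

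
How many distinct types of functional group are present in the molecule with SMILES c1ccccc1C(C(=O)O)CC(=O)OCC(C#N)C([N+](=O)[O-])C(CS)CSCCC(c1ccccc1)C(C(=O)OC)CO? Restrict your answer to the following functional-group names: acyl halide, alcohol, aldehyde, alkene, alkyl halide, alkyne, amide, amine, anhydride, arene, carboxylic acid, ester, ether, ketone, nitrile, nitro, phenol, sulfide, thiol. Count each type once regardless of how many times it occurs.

8

Reading the structure from left to right:
  C6H5: C6H5– phenyl ring → arene.
  CH(COOH): pendant –COOH: carbonyl C bonded to C and –OH → carboxylic acid.
  CH2COOCH2: –C(=O)–O–C with C on the carbonyl side → ester.
  CH(CN): pendant –C≡N: nitrile.
  CH(NO2): –NO2 on an sp³ carbon → nitro (the N=O is not a carbonyl).
  CH(CH2SH): pendant –CH2SH → thiol.
  CH2SCH2: C–S–C linkage → sulfide (thioether).
  CH(C6H5): pendant –C6H5: benzene ring → arene.
  CH(COOCH3): pendant –COOCH3: carbonyl C bonded to C and –OCH3 → ester.
  CH2OH: –OH on an sp³ carbon → alcohol.
Distinct types present: alcohol, arene, carboxylic acid, ester, nitrile, nitro, sulfide, thiol.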